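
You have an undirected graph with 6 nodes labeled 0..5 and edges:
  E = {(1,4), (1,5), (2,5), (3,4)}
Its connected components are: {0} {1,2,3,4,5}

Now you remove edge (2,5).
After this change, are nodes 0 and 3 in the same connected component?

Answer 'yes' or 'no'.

Initial components: {0} {1,2,3,4,5}
Removing edge (2,5): it was a bridge — component count 2 -> 3.
New components: {0} {1,3,4,5} {2}
Are 0 and 3 in the same component? no

Answer: no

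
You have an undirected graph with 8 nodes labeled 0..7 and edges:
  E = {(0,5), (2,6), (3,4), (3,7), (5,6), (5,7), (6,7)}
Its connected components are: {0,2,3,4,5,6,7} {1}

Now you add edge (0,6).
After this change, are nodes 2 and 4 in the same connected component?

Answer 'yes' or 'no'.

Initial components: {0,2,3,4,5,6,7} {1}
Adding edge (0,6): both already in same component {0,2,3,4,5,6,7}. No change.
New components: {0,2,3,4,5,6,7} {1}
Are 2 and 4 in the same component? yes

Answer: yes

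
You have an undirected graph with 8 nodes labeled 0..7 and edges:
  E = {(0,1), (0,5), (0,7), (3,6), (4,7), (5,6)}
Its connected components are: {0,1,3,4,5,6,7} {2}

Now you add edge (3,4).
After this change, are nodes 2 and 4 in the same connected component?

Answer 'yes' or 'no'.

Initial components: {0,1,3,4,5,6,7} {2}
Adding edge (3,4): both already in same component {0,1,3,4,5,6,7}. No change.
New components: {0,1,3,4,5,6,7} {2}
Are 2 and 4 in the same component? no

Answer: no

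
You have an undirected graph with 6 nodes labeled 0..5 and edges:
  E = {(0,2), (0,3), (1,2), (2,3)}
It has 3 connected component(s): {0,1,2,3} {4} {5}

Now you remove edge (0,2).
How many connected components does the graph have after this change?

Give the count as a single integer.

Answer: 3

Derivation:
Initial component count: 3
Remove (0,2): not a bridge. Count unchanged: 3.
  After removal, components: {0,1,2,3} {4} {5}
New component count: 3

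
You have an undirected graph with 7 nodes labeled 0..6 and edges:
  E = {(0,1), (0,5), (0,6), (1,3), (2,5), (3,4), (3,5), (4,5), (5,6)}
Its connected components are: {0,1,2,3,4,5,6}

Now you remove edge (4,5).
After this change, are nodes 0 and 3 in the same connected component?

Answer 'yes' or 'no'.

Initial components: {0,1,2,3,4,5,6}
Removing edge (4,5): not a bridge — component count unchanged at 1.
New components: {0,1,2,3,4,5,6}
Are 0 and 3 in the same component? yes

Answer: yes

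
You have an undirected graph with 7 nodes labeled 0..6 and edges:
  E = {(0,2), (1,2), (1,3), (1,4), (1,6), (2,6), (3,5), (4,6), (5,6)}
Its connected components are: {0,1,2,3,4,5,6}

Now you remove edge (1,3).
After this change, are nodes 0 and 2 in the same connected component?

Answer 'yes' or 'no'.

Answer: yes

Derivation:
Initial components: {0,1,2,3,4,5,6}
Removing edge (1,3): not a bridge — component count unchanged at 1.
New components: {0,1,2,3,4,5,6}
Are 0 and 2 in the same component? yes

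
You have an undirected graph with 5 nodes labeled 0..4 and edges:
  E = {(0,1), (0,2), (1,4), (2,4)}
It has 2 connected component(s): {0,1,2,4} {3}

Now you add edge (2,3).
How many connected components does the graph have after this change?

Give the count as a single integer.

Initial component count: 2
Add (2,3): merges two components. Count decreases: 2 -> 1.
New component count: 1

Answer: 1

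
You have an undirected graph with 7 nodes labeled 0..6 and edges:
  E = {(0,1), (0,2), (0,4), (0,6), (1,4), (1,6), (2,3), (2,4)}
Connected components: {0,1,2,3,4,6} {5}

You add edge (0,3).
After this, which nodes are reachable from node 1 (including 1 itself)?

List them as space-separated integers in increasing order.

Before: nodes reachable from 1: {0,1,2,3,4,6}
Adding (0,3): both endpoints already in same component. Reachability from 1 unchanged.
After: nodes reachable from 1: {0,1,2,3,4,6}

Answer: 0 1 2 3 4 6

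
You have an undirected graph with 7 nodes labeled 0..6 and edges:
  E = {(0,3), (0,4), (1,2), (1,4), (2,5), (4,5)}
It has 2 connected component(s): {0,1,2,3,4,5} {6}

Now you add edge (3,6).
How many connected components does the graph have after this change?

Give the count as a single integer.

Answer: 1

Derivation:
Initial component count: 2
Add (3,6): merges two components. Count decreases: 2 -> 1.
New component count: 1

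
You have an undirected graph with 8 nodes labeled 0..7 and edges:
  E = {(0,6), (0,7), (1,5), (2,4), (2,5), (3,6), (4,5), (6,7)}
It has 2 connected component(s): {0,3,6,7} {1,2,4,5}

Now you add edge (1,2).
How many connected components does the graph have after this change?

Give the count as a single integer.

Answer: 2

Derivation:
Initial component count: 2
Add (1,2): endpoints already in same component. Count unchanged: 2.
New component count: 2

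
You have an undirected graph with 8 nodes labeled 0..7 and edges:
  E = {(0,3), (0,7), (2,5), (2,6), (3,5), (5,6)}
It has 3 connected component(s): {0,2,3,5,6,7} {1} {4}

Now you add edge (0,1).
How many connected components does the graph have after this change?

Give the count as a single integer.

Initial component count: 3
Add (0,1): merges two components. Count decreases: 3 -> 2.
New component count: 2

Answer: 2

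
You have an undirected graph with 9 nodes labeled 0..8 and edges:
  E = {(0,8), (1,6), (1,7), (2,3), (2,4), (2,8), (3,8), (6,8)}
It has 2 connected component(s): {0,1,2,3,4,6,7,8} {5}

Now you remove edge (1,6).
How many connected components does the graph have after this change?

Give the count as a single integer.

Initial component count: 2
Remove (1,6): it was a bridge. Count increases: 2 -> 3.
  After removal, components: {0,2,3,4,6,8} {1,7} {5}
New component count: 3

Answer: 3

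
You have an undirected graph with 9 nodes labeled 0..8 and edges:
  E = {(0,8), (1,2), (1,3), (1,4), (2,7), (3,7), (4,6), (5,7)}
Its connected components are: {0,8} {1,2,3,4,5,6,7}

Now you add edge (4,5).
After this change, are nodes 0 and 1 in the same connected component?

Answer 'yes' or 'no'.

Initial components: {0,8} {1,2,3,4,5,6,7}
Adding edge (4,5): both already in same component {1,2,3,4,5,6,7}. No change.
New components: {0,8} {1,2,3,4,5,6,7}
Are 0 and 1 in the same component? no

Answer: no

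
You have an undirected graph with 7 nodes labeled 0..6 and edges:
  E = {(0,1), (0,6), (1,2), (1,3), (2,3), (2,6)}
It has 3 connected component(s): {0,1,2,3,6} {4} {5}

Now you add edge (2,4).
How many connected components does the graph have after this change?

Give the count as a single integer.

Answer: 2

Derivation:
Initial component count: 3
Add (2,4): merges two components. Count decreases: 3 -> 2.
New component count: 2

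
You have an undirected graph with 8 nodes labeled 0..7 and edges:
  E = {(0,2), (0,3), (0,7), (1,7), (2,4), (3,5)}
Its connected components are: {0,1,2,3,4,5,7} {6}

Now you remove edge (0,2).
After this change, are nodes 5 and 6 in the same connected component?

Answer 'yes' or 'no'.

Answer: no

Derivation:
Initial components: {0,1,2,3,4,5,7} {6}
Removing edge (0,2): it was a bridge — component count 2 -> 3.
New components: {0,1,3,5,7} {2,4} {6}
Are 5 and 6 in the same component? no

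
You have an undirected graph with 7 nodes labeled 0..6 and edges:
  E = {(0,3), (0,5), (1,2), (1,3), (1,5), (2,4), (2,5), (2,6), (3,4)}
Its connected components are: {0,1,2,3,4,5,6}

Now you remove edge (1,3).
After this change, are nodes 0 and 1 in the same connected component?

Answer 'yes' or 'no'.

Answer: yes

Derivation:
Initial components: {0,1,2,3,4,5,6}
Removing edge (1,3): not a bridge — component count unchanged at 1.
New components: {0,1,2,3,4,5,6}
Are 0 and 1 in the same component? yes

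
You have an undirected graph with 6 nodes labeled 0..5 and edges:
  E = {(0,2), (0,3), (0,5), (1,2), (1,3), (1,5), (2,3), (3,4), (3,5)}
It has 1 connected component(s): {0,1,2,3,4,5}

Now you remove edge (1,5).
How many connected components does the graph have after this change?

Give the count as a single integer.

Initial component count: 1
Remove (1,5): not a bridge. Count unchanged: 1.
  After removal, components: {0,1,2,3,4,5}
New component count: 1

Answer: 1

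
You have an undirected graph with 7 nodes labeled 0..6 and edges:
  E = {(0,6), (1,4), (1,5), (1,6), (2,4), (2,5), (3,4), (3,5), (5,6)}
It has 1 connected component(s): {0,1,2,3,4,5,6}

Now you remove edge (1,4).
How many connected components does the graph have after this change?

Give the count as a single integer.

Answer: 1

Derivation:
Initial component count: 1
Remove (1,4): not a bridge. Count unchanged: 1.
  After removal, components: {0,1,2,3,4,5,6}
New component count: 1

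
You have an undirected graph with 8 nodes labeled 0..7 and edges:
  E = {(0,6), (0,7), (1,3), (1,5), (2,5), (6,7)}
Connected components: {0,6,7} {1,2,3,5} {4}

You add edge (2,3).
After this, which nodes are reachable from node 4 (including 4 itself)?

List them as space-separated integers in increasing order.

Before: nodes reachable from 4: {4}
Adding (2,3): both endpoints already in same component. Reachability from 4 unchanged.
After: nodes reachable from 4: {4}

Answer: 4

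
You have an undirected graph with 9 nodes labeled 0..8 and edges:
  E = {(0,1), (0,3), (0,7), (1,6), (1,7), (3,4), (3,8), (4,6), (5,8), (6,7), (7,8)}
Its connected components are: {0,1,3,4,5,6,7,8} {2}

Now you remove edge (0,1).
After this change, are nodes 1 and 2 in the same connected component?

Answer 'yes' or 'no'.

Initial components: {0,1,3,4,5,6,7,8} {2}
Removing edge (0,1): not a bridge — component count unchanged at 2.
New components: {0,1,3,4,5,6,7,8} {2}
Are 1 and 2 in the same component? no

Answer: no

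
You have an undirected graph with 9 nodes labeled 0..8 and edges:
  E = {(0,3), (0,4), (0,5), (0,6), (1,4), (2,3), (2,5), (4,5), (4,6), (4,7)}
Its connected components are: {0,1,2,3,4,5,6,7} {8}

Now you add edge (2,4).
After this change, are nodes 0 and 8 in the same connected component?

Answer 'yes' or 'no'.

Initial components: {0,1,2,3,4,5,6,7} {8}
Adding edge (2,4): both already in same component {0,1,2,3,4,5,6,7}. No change.
New components: {0,1,2,3,4,5,6,7} {8}
Are 0 and 8 in the same component? no

Answer: no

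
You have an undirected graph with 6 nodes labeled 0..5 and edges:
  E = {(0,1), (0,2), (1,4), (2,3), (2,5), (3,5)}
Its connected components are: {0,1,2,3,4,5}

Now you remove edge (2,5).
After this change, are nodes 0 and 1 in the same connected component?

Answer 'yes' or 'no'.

Answer: yes

Derivation:
Initial components: {0,1,2,3,4,5}
Removing edge (2,5): not a bridge — component count unchanged at 1.
New components: {0,1,2,3,4,5}
Are 0 and 1 in the same component? yes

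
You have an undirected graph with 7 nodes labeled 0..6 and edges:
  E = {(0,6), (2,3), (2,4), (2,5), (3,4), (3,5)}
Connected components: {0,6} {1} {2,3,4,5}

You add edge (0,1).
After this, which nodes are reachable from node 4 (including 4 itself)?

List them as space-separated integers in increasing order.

Answer: 2 3 4 5

Derivation:
Before: nodes reachable from 4: {2,3,4,5}
Adding (0,1): merges two components, but neither contains 4. Reachability from 4 unchanged.
After: nodes reachable from 4: {2,3,4,5}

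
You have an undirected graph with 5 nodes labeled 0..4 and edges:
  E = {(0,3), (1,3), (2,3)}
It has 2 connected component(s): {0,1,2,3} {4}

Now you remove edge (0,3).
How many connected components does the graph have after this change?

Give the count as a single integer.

Answer: 3

Derivation:
Initial component count: 2
Remove (0,3): it was a bridge. Count increases: 2 -> 3.
  After removal, components: {0} {1,2,3} {4}
New component count: 3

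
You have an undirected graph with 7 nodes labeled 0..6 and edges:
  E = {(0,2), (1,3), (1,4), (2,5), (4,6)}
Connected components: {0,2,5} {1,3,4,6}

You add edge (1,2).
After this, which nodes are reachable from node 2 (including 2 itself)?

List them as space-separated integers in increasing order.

Before: nodes reachable from 2: {0,2,5}
Adding (1,2): merges 2's component with another. Reachability grows.
After: nodes reachable from 2: {0,1,2,3,4,5,6}

Answer: 0 1 2 3 4 5 6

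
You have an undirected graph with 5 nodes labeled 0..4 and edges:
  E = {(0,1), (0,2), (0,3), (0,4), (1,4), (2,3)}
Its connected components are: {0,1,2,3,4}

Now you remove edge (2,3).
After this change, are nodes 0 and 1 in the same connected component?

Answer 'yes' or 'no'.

Answer: yes

Derivation:
Initial components: {0,1,2,3,4}
Removing edge (2,3): not a bridge — component count unchanged at 1.
New components: {0,1,2,3,4}
Are 0 and 1 in the same component? yes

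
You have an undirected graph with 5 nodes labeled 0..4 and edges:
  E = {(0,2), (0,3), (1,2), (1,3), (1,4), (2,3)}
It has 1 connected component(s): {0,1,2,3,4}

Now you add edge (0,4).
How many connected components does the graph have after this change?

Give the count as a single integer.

Answer: 1

Derivation:
Initial component count: 1
Add (0,4): endpoints already in same component. Count unchanged: 1.
New component count: 1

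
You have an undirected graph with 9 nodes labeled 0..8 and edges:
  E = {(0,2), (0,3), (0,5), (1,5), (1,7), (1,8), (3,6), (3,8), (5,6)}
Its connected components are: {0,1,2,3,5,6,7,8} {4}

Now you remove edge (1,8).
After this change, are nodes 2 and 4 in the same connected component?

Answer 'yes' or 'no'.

Initial components: {0,1,2,3,5,6,7,8} {4}
Removing edge (1,8): not a bridge — component count unchanged at 2.
New components: {0,1,2,3,5,6,7,8} {4}
Are 2 and 4 in the same component? no

Answer: no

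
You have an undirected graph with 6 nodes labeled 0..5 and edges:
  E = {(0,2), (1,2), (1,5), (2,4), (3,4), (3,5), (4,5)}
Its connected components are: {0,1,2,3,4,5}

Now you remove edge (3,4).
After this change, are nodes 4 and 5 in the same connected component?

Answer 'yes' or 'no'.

Answer: yes

Derivation:
Initial components: {0,1,2,3,4,5}
Removing edge (3,4): not a bridge — component count unchanged at 1.
New components: {0,1,2,3,4,5}
Are 4 and 5 in the same component? yes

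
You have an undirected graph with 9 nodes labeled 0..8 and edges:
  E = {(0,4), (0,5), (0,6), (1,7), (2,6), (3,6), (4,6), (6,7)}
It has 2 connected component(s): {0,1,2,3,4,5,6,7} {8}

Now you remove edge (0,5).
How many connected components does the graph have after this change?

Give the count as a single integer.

Initial component count: 2
Remove (0,5): it was a bridge. Count increases: 2 -> 3.
  After removal, components: {0,1,2,3,4,6,7} {5} {8}
New component count: 3

Answer: 3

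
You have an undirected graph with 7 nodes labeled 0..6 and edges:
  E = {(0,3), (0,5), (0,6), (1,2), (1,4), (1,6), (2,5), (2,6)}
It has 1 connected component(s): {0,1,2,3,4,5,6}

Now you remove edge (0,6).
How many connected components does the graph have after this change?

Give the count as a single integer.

Answer: 1

Derivation:
Initial component count: 1
Remove (0,6): not a bridge. Count unchanged: 1.
  After removal, components: {0,1,2,3,4,5,6}
New component count: 1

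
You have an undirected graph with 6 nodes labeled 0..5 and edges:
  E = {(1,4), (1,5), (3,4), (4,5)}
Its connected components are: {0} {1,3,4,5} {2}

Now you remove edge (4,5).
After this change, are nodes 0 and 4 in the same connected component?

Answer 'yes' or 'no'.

Initial components: {0} {1,3,4,5} {2}
Removing edge (4,5): not a bridge — component count unchanged at 3.
New components: {0} {1,3,4,5} {2}
Are 0 and 4 in the same component? no

Answer: no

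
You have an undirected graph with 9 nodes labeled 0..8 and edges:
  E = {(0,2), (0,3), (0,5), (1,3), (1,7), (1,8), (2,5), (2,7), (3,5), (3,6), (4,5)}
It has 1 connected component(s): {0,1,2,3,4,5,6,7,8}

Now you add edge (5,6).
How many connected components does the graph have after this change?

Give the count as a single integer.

Answer: 1

Derivation:
Initial component count: 1
Add (5,6): endpoints already in same component. Count unchanged: 1.
New component count: 1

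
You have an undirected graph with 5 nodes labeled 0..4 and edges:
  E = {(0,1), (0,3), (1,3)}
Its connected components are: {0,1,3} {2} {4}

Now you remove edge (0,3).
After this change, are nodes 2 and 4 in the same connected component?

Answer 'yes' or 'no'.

Initial components: {0,1,3} {2} {4}
Removing edge (0,3): not a bridge — component count unchanged at 3.
New components: {0,1,3} {2} {4}
Are 2 and 4 in the same component? no

Answer: no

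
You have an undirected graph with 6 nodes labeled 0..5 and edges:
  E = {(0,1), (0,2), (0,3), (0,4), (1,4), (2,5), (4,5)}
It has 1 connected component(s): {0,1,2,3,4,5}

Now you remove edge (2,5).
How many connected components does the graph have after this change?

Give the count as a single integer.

Initial component count: 1
Remove (2,5): not a bridge. Count unchanged: 1.
  After removal, components: {0,1,2,3,4,5}
New component count: 1

Answer: 1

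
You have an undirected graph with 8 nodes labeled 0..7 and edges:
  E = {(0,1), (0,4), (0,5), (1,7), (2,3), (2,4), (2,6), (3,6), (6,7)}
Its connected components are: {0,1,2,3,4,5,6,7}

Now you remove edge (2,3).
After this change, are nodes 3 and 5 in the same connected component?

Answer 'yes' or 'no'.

Initial components: {0,1,2,3,4,5,6,7}
Removing edge (2,3): not a bridge — component count unchanged at 1.
New components: {0,1,2,3,4,5,6,7}
Are 3 and 5 in the same component? yes

Answer: yes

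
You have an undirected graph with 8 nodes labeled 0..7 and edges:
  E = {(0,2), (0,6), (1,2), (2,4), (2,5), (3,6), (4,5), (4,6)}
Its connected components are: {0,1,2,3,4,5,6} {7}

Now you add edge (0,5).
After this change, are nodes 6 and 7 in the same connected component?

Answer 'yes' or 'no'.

Answer: no

Derivation:
Initial components: {0,1,2,3,4,5,6} {7}
Adding edge (0,5): both already in same component {0,1,2,3,4,5,6}. No change.
New components: {0,1,2,3,4,5,6} {7}
Are 6 and 7 in the same component? no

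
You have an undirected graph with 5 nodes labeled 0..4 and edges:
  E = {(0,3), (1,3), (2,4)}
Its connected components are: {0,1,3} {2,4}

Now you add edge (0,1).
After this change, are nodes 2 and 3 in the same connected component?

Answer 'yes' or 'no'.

Initial components: {0,1,3} {2,4}
Adding edge (0,1): both already in same component {0,1,3}. No change.
New components: {0,1,3} {2,4}
Are 2 and 3 in the same component? no

Answer: no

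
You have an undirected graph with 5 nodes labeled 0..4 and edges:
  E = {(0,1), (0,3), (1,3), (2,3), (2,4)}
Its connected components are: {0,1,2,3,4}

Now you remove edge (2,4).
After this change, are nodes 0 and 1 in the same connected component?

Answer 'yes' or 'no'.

Answer: yes

Derivation:
Initial components: {0,1,2,3,4}
Removing edge (2,4): it was a bridge — component count 1 -> 2.
New components: {0,1,2,3} {4}
Are 0 and 1 in the same component? yes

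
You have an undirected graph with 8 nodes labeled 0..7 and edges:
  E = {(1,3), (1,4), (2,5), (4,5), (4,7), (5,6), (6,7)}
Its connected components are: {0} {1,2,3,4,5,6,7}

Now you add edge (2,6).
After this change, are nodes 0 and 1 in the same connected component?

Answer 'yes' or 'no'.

Answer: no

Derivation:
Initial components: {0} {1,2,3,4,5,6,7}
Adding edge (2,6): both already in same component {1,2,3,4,5,6,7}. No change.
New components: {0} {1,2,3,4,5,6,7}
Are 0 and 1 in the same component? no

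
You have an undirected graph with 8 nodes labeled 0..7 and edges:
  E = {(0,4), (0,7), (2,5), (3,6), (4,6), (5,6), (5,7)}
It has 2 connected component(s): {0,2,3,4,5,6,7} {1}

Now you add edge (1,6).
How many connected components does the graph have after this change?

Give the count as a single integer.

Answer: 1

Derivation:
Initial component count: 2
Add (1,6): merges two components. Count decreases: 2 -> 1.
New component count: 1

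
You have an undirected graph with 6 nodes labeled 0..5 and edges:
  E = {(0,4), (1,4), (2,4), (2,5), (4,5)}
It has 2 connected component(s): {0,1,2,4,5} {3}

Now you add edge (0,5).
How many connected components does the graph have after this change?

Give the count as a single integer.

Initial component count: 2
Add (0,5): endpoints already in same component. Count unchanged: 2.
New component count: 2

Answer: 2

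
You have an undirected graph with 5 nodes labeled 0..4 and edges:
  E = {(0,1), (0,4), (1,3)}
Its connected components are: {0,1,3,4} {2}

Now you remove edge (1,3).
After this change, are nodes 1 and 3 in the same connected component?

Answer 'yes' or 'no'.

Initial components: {0,1,3,4} {2}
Removing edge (1,3): it was a bridge — component count 2 -> 3.
New components: {0,1,4} {2} {3}
Are 1 and 3 in the same component? no

Answer: no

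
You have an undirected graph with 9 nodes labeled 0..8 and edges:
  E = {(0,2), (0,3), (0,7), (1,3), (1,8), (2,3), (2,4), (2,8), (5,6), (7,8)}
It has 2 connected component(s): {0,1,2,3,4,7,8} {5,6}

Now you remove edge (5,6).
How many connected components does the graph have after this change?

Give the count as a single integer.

Initial component count: 2
Remove (5,6): it was a bridge. Count increases: 2 -> 3.
  After removal, components: {0,1,2,3,4,7,8} {5} {6}
New component count: 3

Answer: 3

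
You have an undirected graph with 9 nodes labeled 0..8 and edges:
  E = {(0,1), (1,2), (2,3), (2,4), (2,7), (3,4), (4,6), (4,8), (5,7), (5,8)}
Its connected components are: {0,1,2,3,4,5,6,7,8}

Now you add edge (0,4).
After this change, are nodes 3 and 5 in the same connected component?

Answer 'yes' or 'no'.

Answer: yes

Derivation:
Initial components: {0,1,2,3,4,5,6,7,8}
Adding edge (0,4): both already in same component {0,1,2,3,4,5,6,7,8}. No change.
New components: {0,1,2,3,4,5,6,7,8}
Are 3 and 5 in the same component? yes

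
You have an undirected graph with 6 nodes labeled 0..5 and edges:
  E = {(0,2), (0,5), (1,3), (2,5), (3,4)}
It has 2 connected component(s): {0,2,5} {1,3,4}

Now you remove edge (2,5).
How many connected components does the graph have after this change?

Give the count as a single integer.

Answer: 2

Derivation:
Initial component count: 2
Remove (2,5): not a bridge. Count unchanged: 2.
  After removal, components: {0,2,5} {1,3,4}
New component count: 2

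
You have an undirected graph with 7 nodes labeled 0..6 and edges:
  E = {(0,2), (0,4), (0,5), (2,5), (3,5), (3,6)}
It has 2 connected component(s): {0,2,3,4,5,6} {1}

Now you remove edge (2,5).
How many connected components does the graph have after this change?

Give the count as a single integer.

Initial component count: 2
Remove (2,5): not a bridge. Count unchanged: 2.
  After removal, components: {0,2,3,4,5,6} {1}
New component count: 2

Answer: 2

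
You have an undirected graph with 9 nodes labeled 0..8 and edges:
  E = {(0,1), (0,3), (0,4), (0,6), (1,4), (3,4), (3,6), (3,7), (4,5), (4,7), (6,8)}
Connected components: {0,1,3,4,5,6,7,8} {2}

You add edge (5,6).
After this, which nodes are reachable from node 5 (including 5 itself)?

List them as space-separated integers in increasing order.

Before: nodes reachable from 5: {0,1,3,4,5,6,7,8}
Adding (5,6): both endpoints already in same component. Reachability from 5 unchanged.
After: nodes reachable from 5: {0,1,3,4,5,6,7,8}

Answer: 0 1 3 4 5 6 7 8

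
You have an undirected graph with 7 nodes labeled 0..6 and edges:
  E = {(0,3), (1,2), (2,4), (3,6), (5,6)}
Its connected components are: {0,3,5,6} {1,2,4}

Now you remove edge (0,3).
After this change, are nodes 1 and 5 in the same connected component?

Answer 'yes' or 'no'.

Answer: no

Derivation:
Initial components: {0,3,5,6} {1,2,4}
Removing edge (0,3): it was a bridge — component count 2 -> 3.
New components: {0} {1,2,4} {3,5,6}
Are 1 and 5 in the same component? no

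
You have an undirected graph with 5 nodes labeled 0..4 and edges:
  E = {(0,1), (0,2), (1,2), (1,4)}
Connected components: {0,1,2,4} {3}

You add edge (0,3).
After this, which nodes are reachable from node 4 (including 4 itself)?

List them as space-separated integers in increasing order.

Before: nodes reachable from 4: {0,1,2,4}
Adding (0,3): merges 4's component with another. Reachability grows.
After: nodes reachable from 4: {0,1,2,3,4}

Answer: 0 1 2 3 4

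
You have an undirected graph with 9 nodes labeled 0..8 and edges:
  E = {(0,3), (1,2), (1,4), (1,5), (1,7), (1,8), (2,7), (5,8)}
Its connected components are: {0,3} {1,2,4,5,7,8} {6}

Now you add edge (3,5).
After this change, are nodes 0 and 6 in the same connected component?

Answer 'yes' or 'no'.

Initial components: {0,3} {1,2,4,5,7,8} {6}
Adding edge (3,5): merges {0,3} and {1,2,4,5,7,8}.
New components: {0,1,2,3,4,5,7,8} {6}
Are 0 and 6 in the same component? no

Answer: no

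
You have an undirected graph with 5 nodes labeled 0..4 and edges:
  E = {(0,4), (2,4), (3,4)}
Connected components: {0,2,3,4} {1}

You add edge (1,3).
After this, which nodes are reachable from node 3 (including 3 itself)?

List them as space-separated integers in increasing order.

Answer: 0 1 2 3 4

Derivation:
Before: nodes reachable from 3: {0,2,3,4}
Adding (1,3): merges 3's component with another. Reachability grows.
After: nodes reachable from 3: {0,1,2,3,4}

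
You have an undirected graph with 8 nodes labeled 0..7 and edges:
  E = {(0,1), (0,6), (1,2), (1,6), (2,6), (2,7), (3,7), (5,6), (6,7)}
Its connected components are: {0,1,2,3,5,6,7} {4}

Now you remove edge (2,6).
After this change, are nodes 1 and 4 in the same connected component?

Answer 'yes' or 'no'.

Initial components: {0,1,2,3,5,6,7} {4}
Removing edge (2,6): not a bridge — component count unchanged at 2.
New components: {0,1,2,3,5,6,7} {4}
Are 1 and 4 in the same component? no

Answer: no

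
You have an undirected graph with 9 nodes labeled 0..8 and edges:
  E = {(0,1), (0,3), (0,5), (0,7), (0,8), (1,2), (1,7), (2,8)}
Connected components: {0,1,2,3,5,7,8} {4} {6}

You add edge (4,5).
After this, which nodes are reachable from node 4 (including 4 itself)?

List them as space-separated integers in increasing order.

Answer: 0 1 2 3 4 5 7 8

Derivation:
Before: nodes reachable from 4: {4}
Adding (4,5): merges 4's component with another. Reachability grows.
After: nodes reachable from 4: {0,1,2,3,4,5,7,8}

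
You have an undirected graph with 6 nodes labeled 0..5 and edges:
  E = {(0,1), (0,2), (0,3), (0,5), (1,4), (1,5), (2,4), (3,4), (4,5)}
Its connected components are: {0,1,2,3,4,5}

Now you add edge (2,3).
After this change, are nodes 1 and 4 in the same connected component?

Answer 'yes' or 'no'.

Initial components: {0,1,2,3,4,5}
Adding edge (2,3): both already in same component {0,1,2,3,4,5}. No change.
New components: {0,1,2,3,4,5}
Are 1 and 4 in the same component? yes

Answer: yes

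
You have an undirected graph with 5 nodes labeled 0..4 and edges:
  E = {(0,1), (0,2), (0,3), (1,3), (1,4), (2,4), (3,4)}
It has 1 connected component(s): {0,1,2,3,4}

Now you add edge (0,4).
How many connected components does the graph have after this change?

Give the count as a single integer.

Answer: 1

Derivation:
Initial component count: 1
Add (0,4): endpoints already in same component. Count unchanged: 1.
New component count: 1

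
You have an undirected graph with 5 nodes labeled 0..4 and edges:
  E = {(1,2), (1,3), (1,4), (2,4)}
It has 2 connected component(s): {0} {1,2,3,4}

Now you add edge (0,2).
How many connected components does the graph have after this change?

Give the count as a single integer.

Answer: 1

Derivation:
Initial component count: 2
Add (0,2): merges two components. Count decreases: 2 -> 1.
New component count: 1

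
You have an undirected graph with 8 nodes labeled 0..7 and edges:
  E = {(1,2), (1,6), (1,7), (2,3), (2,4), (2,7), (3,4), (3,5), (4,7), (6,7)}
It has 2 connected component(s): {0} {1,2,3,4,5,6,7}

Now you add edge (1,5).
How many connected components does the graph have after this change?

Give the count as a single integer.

Answer: 2

Derivation:
Initial component count: 2
Add (1,5): endpoints already in same component. Count unchanged: 2.
New component count: 2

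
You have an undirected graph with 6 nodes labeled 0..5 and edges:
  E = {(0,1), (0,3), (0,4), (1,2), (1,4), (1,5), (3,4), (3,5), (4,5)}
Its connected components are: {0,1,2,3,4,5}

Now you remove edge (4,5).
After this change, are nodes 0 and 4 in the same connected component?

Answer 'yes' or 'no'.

Answer: yes

Derivation:
Initial components: {0,1,2,3,4,5}
Removing edge (4,5): not a bridge — component count unchanged at 1.
New components: {0,1,2,3,4,5}
Are 0 and 4 in the same component? yes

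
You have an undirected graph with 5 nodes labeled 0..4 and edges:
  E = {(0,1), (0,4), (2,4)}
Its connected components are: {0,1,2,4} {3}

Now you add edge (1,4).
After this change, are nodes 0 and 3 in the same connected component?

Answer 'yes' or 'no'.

Answer: no

Derivation:
Initial components: {0,1,2,4} {3}
Adding edge (1,4): both already in same component {0,1,2,4}. No change.
New components: {0,1,2,4} {3}
Are 0 and 3 in the same component? no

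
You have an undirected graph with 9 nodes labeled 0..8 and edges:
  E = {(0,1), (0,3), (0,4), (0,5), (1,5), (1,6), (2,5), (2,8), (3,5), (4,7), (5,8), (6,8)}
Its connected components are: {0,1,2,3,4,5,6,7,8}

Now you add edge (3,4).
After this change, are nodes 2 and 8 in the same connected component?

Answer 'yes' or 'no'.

Answer: yes

Derivation:
Initial components: {0,1,2,3,4,5,6,7,8}
Adding edge (3,4): both already in same component {0,1,2,3,4,5,6,7,8}. No change.
New components: {0,1,2,3,4,5,6,7,8}
Are 2 and 8 in the same component? yes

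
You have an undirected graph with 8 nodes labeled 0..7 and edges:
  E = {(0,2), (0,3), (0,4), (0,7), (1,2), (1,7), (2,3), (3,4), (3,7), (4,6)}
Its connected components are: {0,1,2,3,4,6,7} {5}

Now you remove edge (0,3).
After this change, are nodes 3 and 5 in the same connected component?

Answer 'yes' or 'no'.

Initial components: {0,1,2,3,4,6,7} {5}
Removing edge (0,3): not a bridge — component count unchanged at 2.
New components: {0,1,2,3,4,6,7} {5}
Are 3 and 5 in the same component? no

Answer: no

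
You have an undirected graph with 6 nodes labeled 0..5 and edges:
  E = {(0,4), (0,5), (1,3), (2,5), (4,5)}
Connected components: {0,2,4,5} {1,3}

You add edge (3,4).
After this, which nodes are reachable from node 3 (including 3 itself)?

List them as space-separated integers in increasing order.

Answer: 0 1 2 3 4 5

Derivation:
Before: nodes reachable from 3: {1,3}
Adding (3,4): merges 3's component with another. Reachability grows.
After: nodes reachable from 3: {0,1,2,3,4,5}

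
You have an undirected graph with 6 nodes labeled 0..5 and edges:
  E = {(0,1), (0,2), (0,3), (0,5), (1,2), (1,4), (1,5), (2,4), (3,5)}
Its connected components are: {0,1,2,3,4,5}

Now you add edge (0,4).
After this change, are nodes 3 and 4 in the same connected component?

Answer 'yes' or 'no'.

Initial components: {0,1,2,3,4,5}
Adding edge (0,4): both already in same component {0,1,2,3,4,5}. No change.
New components: {0,1,2,3,4,5}
Are 3 and 4 in the same component? yes

Answer: yes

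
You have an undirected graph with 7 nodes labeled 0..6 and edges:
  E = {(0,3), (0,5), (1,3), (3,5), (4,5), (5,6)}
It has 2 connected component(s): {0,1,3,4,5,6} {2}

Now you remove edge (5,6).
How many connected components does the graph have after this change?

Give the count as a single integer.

Answer: 3

Derivation:
Initial component count: 2
Remove (5,6): it was a bridge. Count increases: 2 -> 3.
  After removal, components: {0,1,3,4,5} {2} {6}
New component count: 3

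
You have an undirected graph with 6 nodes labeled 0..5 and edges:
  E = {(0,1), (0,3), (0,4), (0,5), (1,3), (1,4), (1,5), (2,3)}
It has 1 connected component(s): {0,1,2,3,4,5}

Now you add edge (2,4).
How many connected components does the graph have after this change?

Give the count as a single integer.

Answer: 1

Derivation:
Initial component count: 1
Add (2,4): endpoints already in same component. Count unchanged: 1.
New component count: 1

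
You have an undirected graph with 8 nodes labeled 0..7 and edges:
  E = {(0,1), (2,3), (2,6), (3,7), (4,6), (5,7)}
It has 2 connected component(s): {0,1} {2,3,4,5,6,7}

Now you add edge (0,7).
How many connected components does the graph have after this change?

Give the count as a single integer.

Answer: 1

Derivation:
Initial component count: 2
Add (0,7): merges two components. Count decreases: 2 -> 1.
New component count: 1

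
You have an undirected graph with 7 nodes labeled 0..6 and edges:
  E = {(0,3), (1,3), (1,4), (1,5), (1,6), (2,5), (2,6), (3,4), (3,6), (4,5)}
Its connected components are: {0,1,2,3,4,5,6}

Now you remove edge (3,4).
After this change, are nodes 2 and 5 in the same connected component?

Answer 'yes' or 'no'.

Answer: yes

Derivation:
Initial components: {0,1,2,3,4,5,6}
Removing edge (3,4): not a bridge — component count unchanged at 1.
New components: {0,1,2,3,4,5,6}
Are 2 and 5 in the same component? yes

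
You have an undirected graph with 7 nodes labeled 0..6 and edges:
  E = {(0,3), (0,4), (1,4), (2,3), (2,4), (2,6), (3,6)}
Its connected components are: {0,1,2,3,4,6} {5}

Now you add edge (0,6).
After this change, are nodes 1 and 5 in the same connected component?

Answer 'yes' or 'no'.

Initial components: {0,1,2,3,4,6} {5}
Adding edge (0,6): both already in same component {0,1,2,3,4,6}. No change.
New components: {0,1,2,3,4,6} {5}
Are 1 and 5 in the same component? no

Answer: no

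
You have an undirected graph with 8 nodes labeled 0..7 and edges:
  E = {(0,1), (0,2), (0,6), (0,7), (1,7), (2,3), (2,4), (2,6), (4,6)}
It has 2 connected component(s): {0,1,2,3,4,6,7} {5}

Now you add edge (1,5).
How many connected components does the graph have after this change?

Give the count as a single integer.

Initial component count: 2
Add (1,5): merges two components. Count decreases: 2 -> 1.
New component count: 1

Answer: 1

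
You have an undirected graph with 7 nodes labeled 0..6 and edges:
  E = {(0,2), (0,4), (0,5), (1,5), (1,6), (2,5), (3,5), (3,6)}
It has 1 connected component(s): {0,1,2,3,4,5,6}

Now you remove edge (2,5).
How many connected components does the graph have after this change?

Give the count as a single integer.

Initial component count: 1
Remove (2,5): not a bridge. Count unchanged: 1.
  After removal, components: {0,1,2,3,4,5,6}
New component count: 1

Answer: 1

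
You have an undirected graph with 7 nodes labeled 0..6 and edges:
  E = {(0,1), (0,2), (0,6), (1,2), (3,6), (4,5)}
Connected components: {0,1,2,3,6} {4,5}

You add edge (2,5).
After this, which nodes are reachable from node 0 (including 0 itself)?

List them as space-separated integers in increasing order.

Answer: 0 1 2 3 4 5 6

Derivation:
Before: nodes reachable from 0: {0,1,2,3,6}
Adding (2,5): merges 0's component with another. Reachability grows.
After: nodes reachable from 0: {0,1,2,3,4,5,6}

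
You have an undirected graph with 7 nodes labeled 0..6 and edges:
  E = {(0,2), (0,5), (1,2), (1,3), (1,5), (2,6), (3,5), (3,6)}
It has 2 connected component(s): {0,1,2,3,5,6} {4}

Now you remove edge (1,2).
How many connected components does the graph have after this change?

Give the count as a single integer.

Initial component count: 2
Remove (1,2): not a bridge. Count unchanged: 2.
  After removal, components: {0,1,2,3,5,6} {4}
New component count: 2

Answer: 2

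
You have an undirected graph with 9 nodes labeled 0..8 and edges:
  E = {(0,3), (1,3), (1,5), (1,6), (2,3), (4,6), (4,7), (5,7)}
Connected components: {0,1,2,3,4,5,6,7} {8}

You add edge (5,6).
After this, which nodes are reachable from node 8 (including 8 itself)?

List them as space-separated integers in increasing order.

Answer: 8

Derivation:
Before: nodes reachable from 8: {8}
Adding (5,6): both endpoints already in same component. Reachability from 8 unchanged.
After: nodes reachable from 8: {8}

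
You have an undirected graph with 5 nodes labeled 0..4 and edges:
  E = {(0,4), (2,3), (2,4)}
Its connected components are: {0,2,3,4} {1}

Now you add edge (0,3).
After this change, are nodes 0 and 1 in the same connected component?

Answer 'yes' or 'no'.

Initial components: {0,2,3,4} {1}
Adding edge (0,3): both already in same component {0,2,3,4}. No change.
New components: {0,2,3,4} {1}
Are 0 and 1 in the same component? no

Answer: no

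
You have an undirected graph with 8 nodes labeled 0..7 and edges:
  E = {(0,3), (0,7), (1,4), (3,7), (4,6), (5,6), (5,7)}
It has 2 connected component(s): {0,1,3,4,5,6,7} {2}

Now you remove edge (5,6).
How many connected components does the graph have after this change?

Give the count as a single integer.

Answer: 3

Derivation:
Initial component count: 2
Remove (5,6): it was a bridge. Count increases: 2 -> 3.
  After removal, components: {0,3,5,7} {1,4,6} {2}
New component count: 3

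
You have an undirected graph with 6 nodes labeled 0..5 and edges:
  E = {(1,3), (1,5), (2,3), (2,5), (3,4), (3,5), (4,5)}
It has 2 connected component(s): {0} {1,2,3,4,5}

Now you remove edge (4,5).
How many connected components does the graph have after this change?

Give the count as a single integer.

Initial component count: 2
Remove (4,5): not a bridge. Count unchanged: 2.
  After removal, components: {0} {1,2,3,4,5}
New component count: 2

Answer: 2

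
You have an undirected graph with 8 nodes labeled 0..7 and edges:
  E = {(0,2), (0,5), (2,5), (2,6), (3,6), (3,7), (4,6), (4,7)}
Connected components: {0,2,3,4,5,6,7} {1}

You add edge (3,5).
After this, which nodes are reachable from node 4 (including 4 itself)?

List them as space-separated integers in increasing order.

Before: nodes reachable from 4: {0,2,3,4,5,6,7}
Adding (3,5): both endpoints already in same component. Reachability from 4 unchanged.
After: nodes reachable from 4: {0,2,3,4,5,6,7}

Answer: 0 2 3 4 5 6 7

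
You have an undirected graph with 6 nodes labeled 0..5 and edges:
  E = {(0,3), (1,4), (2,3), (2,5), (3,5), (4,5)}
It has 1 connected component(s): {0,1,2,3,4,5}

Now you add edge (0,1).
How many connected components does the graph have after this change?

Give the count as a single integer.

Answer: 1

Derivation:
Initial component count: 1
Add (0,1): endpoints already in same component. Count unchanged: 1.
New component count: 1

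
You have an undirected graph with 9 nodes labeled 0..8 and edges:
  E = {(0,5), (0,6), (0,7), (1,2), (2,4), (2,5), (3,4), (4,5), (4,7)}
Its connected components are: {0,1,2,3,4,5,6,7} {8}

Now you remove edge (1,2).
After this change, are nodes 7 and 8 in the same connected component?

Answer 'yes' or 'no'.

Answer: no

Derivation:
Initial components: {0,1,2,3,4,5,6,7} {8}
Removing edge (1,2): it was a bridge — component count 2 -> 3.
New components: {0,2,3,4,5,6,7} {1} {8}
Are 7 and 8 in the same component? no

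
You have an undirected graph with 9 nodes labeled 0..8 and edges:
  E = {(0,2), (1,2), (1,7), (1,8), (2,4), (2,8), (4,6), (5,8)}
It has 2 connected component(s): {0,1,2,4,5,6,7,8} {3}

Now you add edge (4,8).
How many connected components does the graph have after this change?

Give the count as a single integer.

Answer: 2

Derivation:
Initial component count: 2
Add (4,8): endpoints already in same component. Count unchanged: 2.
New component count: 2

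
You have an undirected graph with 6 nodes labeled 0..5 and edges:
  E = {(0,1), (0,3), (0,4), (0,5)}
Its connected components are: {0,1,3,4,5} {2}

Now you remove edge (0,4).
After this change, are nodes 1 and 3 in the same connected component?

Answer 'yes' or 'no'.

Initial components: {0,1,3,4,5} {2}
Removing edge (0,4): it was a bridge — component count 2 -> 3.
New components: {0,1,3,5} {2} {4}
Are 1 and 3 in the same component? yes

Answer: yes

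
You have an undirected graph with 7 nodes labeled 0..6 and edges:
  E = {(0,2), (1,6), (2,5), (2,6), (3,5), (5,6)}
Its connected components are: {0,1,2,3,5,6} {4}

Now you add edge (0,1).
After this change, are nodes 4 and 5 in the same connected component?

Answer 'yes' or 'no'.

Initial components: {0,1,2,3,5,6} {4}
Adding edge (0,1): both already in same component {0,1,2,3,5,6}. No change.
New components: {0,1,2,3,5,6} {4}
Are 4 and 5 in the same component? no

Answer: no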